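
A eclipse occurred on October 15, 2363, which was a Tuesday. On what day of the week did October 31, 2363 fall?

Within October 2363: 31 − 15 = 16 days.
16 mod 7 = 2, so 2 days after Tuesday is Thursday.

Thursday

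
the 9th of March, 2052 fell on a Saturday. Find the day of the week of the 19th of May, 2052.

Sunday

March 2052: 31 − 9 = 22 days remain.
Then April (30): 30 days.
May 1–19, 2052: 19 days.
Total: 22 + 30 + 19 = 71 days.
71 mod 7 = 1, so 1 day after Saturday is Sunday.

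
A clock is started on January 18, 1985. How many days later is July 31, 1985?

194

January 1985: 31 − 18 = 13 days remain.
Then February 1985 (28), March (31), April (30), May (31), June (30): 28 + 31 + 30 + 31 + 30 = 150 days.
July 1–31, 1985: 31 days.
Total: 13 + 150 + 31 = 194 days.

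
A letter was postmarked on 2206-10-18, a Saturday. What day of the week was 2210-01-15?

Day-of-year of October 18, 2206: 291.
Day-of-year of January 15, 2210: 15.
2206 has 365 days, so 365 − 291 = 74 days remain in 2206.
Full years: 2207: 365; 2208: 366; 2209: 365. Sum = 1096.
Total: 74 + 1096 + 15 = 1185 days.
1185 mod 7 = 2, so 2 days after Saturday is Monday.

Monday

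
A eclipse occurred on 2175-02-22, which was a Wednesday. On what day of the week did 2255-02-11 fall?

Sunday

Day-of-year of February 22, 2175: 53.
Day-of-year of February 11, 2255: 42.
2175 has 365 days, so 365 − 53 = 312 days remain in 2175.
Full years 2176–2254: 60 common + 19 leap = 60×365 + 19×366 = 28854 days.
Total: 312 + 28854 + 42 = 29208 days.
29208 mod 7 = 4, so 4 days after Wednesday is Sunday.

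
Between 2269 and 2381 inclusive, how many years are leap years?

27

Years divisible by 4: 2272, 2276, …, 2380 — 28 in all.
Of these, 2300 is divisible by 100 but not 400, so not leap.
Leap years: 28 − 1 = 27.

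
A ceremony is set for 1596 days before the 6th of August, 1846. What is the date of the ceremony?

the 24th of March, 1842

Count 1596 days before August 6, 1846:
Day-of-year of March 24, 1842: 83.
Day-of-year of August 6, 1846: 218.
1842 has 365 days, so 365 − 83 = 282 days remain in 1842.
Full years: 1843: 365; 1844: 366; 1845: 365. Sum = 1096.
Total: 282 + 1096 + 218 = 1596 days.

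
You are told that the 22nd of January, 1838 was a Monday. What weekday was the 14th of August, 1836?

Count forward from the earlier date (August 14, 1836) to the later (January 22, 1838):
August 14, 1836 → August 14, 1837: 365 days.
August 1837: 31 − 14 = 17 days remain.
Then September (30), October (31), November (30), December (31): 30 + 31 + 30 + 31 = 122 days.
January 1–22, 1838: 22 days.
Residual: 161 days.
Total: 526 days.
526 mod 7 = 1, so 1 day before Monday is Sunday.

Sunday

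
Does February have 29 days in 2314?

2314 is not a leap year.

No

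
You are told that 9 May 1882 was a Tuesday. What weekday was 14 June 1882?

Wednesday

May 1882: 31 − 9 = 22 days remain.
June 1–14, 1882: 14 days.
Total: 22 + 14 = 36 days.
36 mod 7 = 1, so 1 day after Tuesday is Wednesday.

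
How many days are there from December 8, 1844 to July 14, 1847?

December 8, 1844 → December 8, 1845: 365 days.
December 8, 1845 → December 8, 1846: 365 days.
December 1846: 31 − 8 = 23 days remain.
Then January (31), February 1847 (28), March (31), April (30), May (31), June (30): 31 + 28 + 31 + 30 + 31 + 30 = 181 days.
July 1–14, 1847: 14 days.
Residual: 218 days.
Total: 948 days.

948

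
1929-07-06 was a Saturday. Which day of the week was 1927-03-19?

Count forward from the earlier date (March 19, 1927) to the later (July 6, 1929):
Day-of-year of March 19, 1927: 78.
Day-of-year of July 6, 1929: 187.
1927 has 365 days, so 365 − 78 = 287 days remain in 1927.
Full years: 1928: 366. Sum = 366.
Total: 287 + 366 + 187 = 840 days.
840 is a multiple of 7, so 1927-03-19 falls on the same weekday: Saturday.

Saturday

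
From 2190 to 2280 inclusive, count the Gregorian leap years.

22

Years divisible by 4: 2192, 2196, …, 2280 — 23 in all.
Of these, 2200 is divisible by 100 but not 400, so not leap.
Leap years: 23 − 1 = 22.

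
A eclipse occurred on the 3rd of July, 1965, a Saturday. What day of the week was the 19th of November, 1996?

Tuesday

From July 3, 1965 to July 3, 1996: 31 years, of which 8 contain a Feb 29 — 23×365 + 8×366 = 11323 days.
July 1996: 31 − 3 = 28 days remain.
Then August (31), September (30), October (31): 31 + 30 + 31 = 92 days.
November 1–19, 1996: 19 days.
Residual: 139 days.
Total: 11462 days.
11462 mod 7 = 3, so 3 days after Saturday is Tuesday.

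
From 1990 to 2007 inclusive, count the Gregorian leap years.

Years divisible by 4 in [1990, 2007]: 1992, 1996, 2000, 2004.
2000 is divisible by 400, so still leap.
No century exceptions apply. Count: 4.

4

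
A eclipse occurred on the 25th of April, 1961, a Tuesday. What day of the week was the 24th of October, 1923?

Wednesday

Count forward from the earlier date (October 24, 1923) to the later (April 25, 1961):
Day-of-year of October 24, 1923: 297.
Day-of-year of April 25, 1961: 115.
1923 has 365 days, so 365 − 297 = 68 days remain in 1923.
Full years 1924–1960: 27 common + 10 leap = 27×365 + 10×366 = 13515 days.
Total: 68 + 13515 + 115 = 13698 days.
13698 mod 7 = 6, so 6 days before Tuesday is Wednesday.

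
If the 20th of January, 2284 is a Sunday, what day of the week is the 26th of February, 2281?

Count forward from the earlier date (February 26, 2281) to the later (January 20, 2284):
Day-of-year of February 26, 2281: 57.
Day-of-year of January 20, 2284: 20.
2281 has 365 days, so 365 − 57 = 308 days remain in 2281.
Full years: 2282: 365; 2283: 365. Sum = 730.
Total: 308 + 730 + 20 = 1058 days.
1058 mod 7 = 1, so 1 day before Sunday is Saturday.

Saturday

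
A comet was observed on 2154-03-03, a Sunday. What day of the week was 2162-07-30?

Friday

Day-of-year of March 3, 2154: 62.
Day-of-year of July 30, 2162: 211.
2154 has 365 days, so 365 − 62 = 303 days remain in 2154.
Full years 2155–2161: 5 common + 2 leap = 5×365 + 2×366 = 2557 days.
Total: 303 + 2557 + 211 = 3071 days.
3071 mod 7 = 5, so 5 days after Sunday is Friday.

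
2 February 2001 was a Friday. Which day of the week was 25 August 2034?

Day-of-year of February 2, 2001: 33.
Day-of-year of August 25, 2034: 237.
2001 has 365 days, so 365 − 33 = 332 days remain in 2001.
Full years 2002–2033: 24 common + 8 leap = 24×365 + 8×366 = 11688 days.
Total: 332 + 11688 + 237 = 12257 days.
12257 is a multiple of 7, so 25 August 2034 falls on the same weekday: Friday.

Friday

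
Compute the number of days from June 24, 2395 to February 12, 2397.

Day-of-year of June 24, 2395: 175.
Day-of-year of February 12, 2397: 43.
2395 has 365 days, so 365 − 175 = 190 days remain in 2395.
Full years: 2396: 366. Sum = 366.
Total: 190 + 366 + 43 = 599 days.

599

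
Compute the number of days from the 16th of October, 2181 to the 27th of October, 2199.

From October 16, 2181 to October 16, 2199: 18 years, of which 4 contain a Feb 29 — 14×365 + 4×366 = 6574 days.
Within October 2199: 27 − 16 = 11 days.
Total: 6585 days.

6585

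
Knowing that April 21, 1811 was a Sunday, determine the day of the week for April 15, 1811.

Monday

Count forward from the earlier date (April 15, 1811) to the later (April 21, 1811):
Within April 1811: 21 − 15 = 6 days.
6 mod 7 = 6, so 6 days before Sunday is Monday.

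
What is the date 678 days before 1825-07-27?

1823-09-18

Count 678 days before July 27, 1825:
Day-of-year of September 18, 1823: 261.
Day-of-year of July 27, 1825: 208.
1823 has 365 days, so 365 − 261 = 104 days remain in 1823.
Full years: 1824: 366. Sum = 366.
Total: 104 + 366 + 208 = 678 days.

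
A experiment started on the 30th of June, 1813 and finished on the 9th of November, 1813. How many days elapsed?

132

June 1813: 30 − 30 = 0 days remain.
Then July (31), August (31), September (30), October (31): 31 + 31 + 30 + 31 = 123 days.
November 1–9, 1813: 9 days.
Total: 0 + 123 + 9 = 132 days.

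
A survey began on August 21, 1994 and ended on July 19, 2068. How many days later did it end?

From August 21, 1994 to August 21, 2067: 73 years, of which 18 contain a Feb 29 — 55×365 + 18×366 = 26663 days.
(2000 is a leap year (divisible by 400).)
August 2067: 31 − 21 = 10 days remain.
Then 10 full months totalling 304 days.
July 1–19, 2068: 19 days.
Residual: 333 days.
Total: 26996 days.

26996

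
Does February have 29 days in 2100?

No

2100 is not a leap year (divisible by 100 but not 400).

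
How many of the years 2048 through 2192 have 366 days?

Years divisible by 4: 2048, 2052, …, 2192 — 37 in all.
Of these, 2100 is divisible by 100 but not 400, so not leap.
Leap years: 37 − 1 = 36.

36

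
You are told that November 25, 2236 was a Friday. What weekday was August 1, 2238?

November 25, 2236 → November 25, 2237: 365 days.
November 2237: 30 − 25 = 5 days remain.
Then December (31), January (31), February 2238 (28), March (31), April (30), May (31), June (30), July (31): 31 + 31 + 28 + 31 + 30 + 31 + 30 + 31 = 243 days.
August 1, 2238: 1 day.
Residual: 249 days.
Total: 614 days.
614 mod 7 = 5, so 5 days after Friday is Wednesday.

Wednesday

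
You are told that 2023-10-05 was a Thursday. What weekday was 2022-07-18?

Monday

Count forward from the earlier date (July 18, 2022) to the later (October 5, 2023):
Day-of-year of July 18, 2022: 199.
Day-of-year of October 5, 2023: 278.
2022 has 365 days, so 365 − 199 = 166 days remain in 2022.
Total: 166 + 278 = 444 days.
444 mod 7 = 3, so 3 days before Thursday is Monday.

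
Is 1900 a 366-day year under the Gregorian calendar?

No

1900 is not a leap year (divisible by 100 but not 400).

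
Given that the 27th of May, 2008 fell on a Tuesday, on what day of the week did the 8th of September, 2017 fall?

Friday

Day-of-year of May 27, 2008: 148.
Day-of-year of September 8, 2017: 251.
2008 has 366 days, so 366 − 148 = 218 days remain in 2008.
Full years 2009–2016: 6 common + 2 leap = 6×365 + 2×366 = 2922 days.
Total: 218 + 2922 + 251 = 3391 days.
3391 mod 7 = 3, so 3 days after Tuesday is Friday.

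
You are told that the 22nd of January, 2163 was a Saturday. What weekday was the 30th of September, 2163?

January 2163: 31 − 22 = 9 days remain.
Then February 2163 (28), March (31), April (30), May (31), June (30), July (31), August (31): 28 + 31 + 30 + 31 + 30 + 31 + 31 = 212 days.
September 1–30, 2163: 30 days.
Total: 9 + 212 + 30 = 251 days.
251 mod 7 = 6, so 6 days after Saturday is Friday.

Friday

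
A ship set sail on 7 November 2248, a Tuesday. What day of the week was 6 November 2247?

Saturday

Count forward from the earlier date (November 6, 2247) to the later (November 7, 2248):
November 2247: 30 − 6 = 24 days remain.
Then 11 full months totalling 336 days.
November 1–7, 2248: 7 days.
Total: 24 + 336 + 7 = 367 days.
367 mod 7 = 3, so 3 days before Tuesday is Saturday.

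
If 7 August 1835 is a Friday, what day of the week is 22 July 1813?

Thursday

Count forward from the earlier date (July 22, 1813) to the later (August 7, 1835):
Day-of-year of July 22, 1813: 203.
Day-of-year of August 7, 1835: 219.
1813 has 365 days, so 365 − 203 = 162 days remain in 1813.
Full years 1814–1834: 16 common + 5 leap = 16×365 + 5×366 = 7670 days.
Total: 162 + 7670 + 219 = 8051 days.
8051 mod 7 = 1, so 1 day before Friday is Thursday.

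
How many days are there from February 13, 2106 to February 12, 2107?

364

February 2106: 28 − 13 = 15 days remain (2106 is not a leap year, so February has 28 days).
Then 11 full months totalling 337 days.
February 1–12, 2107: 12 days (2107 is not a leap year).
Residual: 364 days.
Total: 364 days.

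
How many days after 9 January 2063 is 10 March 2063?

January 2063: 31 − 9 = 22 days remain.
Then February 2063 (28): 28 days.
March 1–10, 2063: 10 days.
Total: 22 + 28 + 10 = 60 days.

60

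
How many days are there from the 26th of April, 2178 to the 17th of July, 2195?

6291

Day-of-year of April 26, 2178: 116.
Day-of-year of July 17, 2195: 198.
2178 has 365 days, so 365 − 116 = 249 days remain in 2178.
Full years 2179–2194: 12 common + 4 leap = 12×365 + 4×366 = 5844 days.
Total: 249 + 5844 + 198 = 6291 days.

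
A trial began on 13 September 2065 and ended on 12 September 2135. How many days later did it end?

Day-of-year of September 13, 2065: 256.
Day-of-year of September 12, 2135: 255.
2065 has 365 days, so 365 − 256 = 109 days remain in 2065.
Full years 2066–2134: 53 common + 16 leap = 53×365 + 16×366 = 25201 days.
Total: 109 + 25201 + 255 = 25565 days.

25565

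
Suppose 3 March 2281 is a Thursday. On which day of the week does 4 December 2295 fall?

From March 3, 2281 to March 3, 2295: 14 years, of which 3 contain a Feb 29 — 11×365 + 3×366 = 5113 days.
March 2295: 31 − 3 = 28 days remain.
Then April (30), May (31), June (30), July (31), August (31), September (30), October (31), November (30): 30 + 31 + 30 + 31 + 31 + 30 + 31 + 30 = 244 days.
December 1–4, 2295: 4 days.
Residual: 276 days.
Total: 5389 days.
5389 mod 7 = 6, so 6 days after Thursday is Wednesday.

Wednesday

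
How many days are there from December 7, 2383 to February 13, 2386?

799

December 7, 2383 → December 7, 2384: 366 days (2384 is a leap year).
December 7, 2384 → December 7, 2385: 365 days.
December 2385: 31 − 7 = 24 days remain.
Then January (31): 31 days.
February 1–13, 2386: 13 days (2386 is not a leap year).
Residual: 68 days.
Total: 799 days.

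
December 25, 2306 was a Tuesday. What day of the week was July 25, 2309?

Sunday

December 25, 2306 → December 25, 2307: 365 days.
December 25, 2307 → December 25, 2308: 366 days (2308 is a leap year).
December 2308: 31 − 25 = 6 days remain.
Then January (31), February 2309 (28), March (31), April (30), May (31), June (30): 31 + 28 + 31 + 30 + 31 + 30 = 181 days.
July 1–25, 2309: 25 days.
Residual: 212 days.
Total: 943 days.
943 mod 7 = 5, so 5 days after Tuesday is Sunday.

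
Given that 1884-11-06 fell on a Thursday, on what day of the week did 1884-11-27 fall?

Within November 1884: 27 − 6 = 21 days.
21 is a multiple of 7, so 1884-11-27 falls on the same weekday: Thursday.

Thursday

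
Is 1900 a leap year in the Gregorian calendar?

No

1900 is not a leap year (divisible by 100 but not 400).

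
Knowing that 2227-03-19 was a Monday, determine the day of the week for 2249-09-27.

Thursday

From March 19, 2227 to March 19, 2249: 22 years, of which 6 contain a Feb 29 — 16×365 + 6×366 = 8036 days.
March 2249: 31 − 19 = 12 days remain.
Then April (30), May (31), June (30), July (31), August (31): 30 + 31 + 30 + 31 + 31 = 153 days.
September 1–27, 2249: 27 days.
Residual: 192 days.
Total: 8228 days.
8228 mod 7 = 3, so 3 days after Monday is Thursday.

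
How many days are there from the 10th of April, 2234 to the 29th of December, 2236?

994

April 2234: 30 − 10 = 20 days remain.
Then 31 full months totalling 945 days.
December 1–29, 2236: 29 days.
Total: 20 + 945 + 29 = 994 days.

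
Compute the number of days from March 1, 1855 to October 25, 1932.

From March 1, 1855 to March 1, 1932: 77 years, of which 19 contain a Feb 29 — 58×365 + 19×366 = 28124 days.
(1900 is not a leap year (divisible by 100 but not 400).)
March 1932: 31 − 1 = 30 days remain.
Then April (30), May (31), June (30), July (31), August (31), September (30): 30 + 31 + 30 + 31 + 31 + 30 = 183 days.
October 1–25, 1932: 25 days.
Residual: 238 days.
Total: 28362 days.

28362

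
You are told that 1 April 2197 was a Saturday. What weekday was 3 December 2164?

Monday

Count forward from the earlier date (December 3, 2164) to the later (April 1, 2197):
Day-of-year of December 3, 2164: 338.
Day-of-year of April 1, 2197: 91.
2164 has 366 days, so 366 − 338 = 28 days remain in 2164.
Full years 2165–2196: 24 common + 8 leap = 24×365 + 8×366 = 11688 days.
Total: 28 + 11688 + 91 = 11807 days.
11807 mod 7 = 5, so 5 days before Saturday is Monday.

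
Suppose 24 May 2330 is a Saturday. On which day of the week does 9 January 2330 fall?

Count forward from the earlier date (January 9, 2330) to the later (May 24, 2330):
January 2330: 31 − 9 = 22 days remain.
Then February 2330 (28), March (31), April (30): 28 + 31 + 30 = 89 days.
May 1–24, 2330: 24 days.
Total: 22 + 89 + 24 = 135 days.
135 mod 7 = 2, so 2 days before Saturday is Thursday.

Thursday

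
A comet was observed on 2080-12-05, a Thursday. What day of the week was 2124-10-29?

Sunday

From December 5, 2080 to December 5, 2123: 43 years, of which 9 contain a Feb 29 — 34×365 + 9×366 = 15704 days.
(2100 is not a leap year (divisible by 100 but not 400).)
December 2123: 31 − 5 = 26 days remain.
Then 9 full months totalling 274 days.
October 1–29, 2124: 29 days.
Residual: 329 days.
Total: 16033 days.
16033 mod 7 = 3, so 3 days after Thursday is Sunday.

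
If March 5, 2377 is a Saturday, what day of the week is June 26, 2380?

Thursday

Day-of-year of March 5, 2377: 64.
Day-of-year of June 26, 2380: 178.
2377 has 365 days, so 365 − 64 = 301 days remain in 2377.
Full years: 2378: 365; 2379: 365. Sum = 730.
Total: 301 + 730 + 178 = 1209 days.
1209 mod 7 = 5, so 5 days after Saturday is Thursday.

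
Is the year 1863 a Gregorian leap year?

1863 is not a leap year.

No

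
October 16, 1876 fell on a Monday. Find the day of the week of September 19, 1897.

Sunday

Day-of-year of October 16, 1876: 290.
Day-of-year of September 19, 1897: 262.
1876 has 366 days, so 366 − 290 = 76 days remain in 1876.
Full years 1877–1896: 15 common + 5 leap = 15×365 + 5×366 = 7305 days.
Total: 76 + 7305 + 262 = 7643 days.
7643 mod 7 = 6, so 6 days after Monday is Sunday.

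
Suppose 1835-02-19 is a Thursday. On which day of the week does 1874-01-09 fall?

From February 19, 1835 to February 19, 1873: 38 years, of which 10 contain a Feb 29 — 28×365 + 10×366 = 13880 days.
February 1873: 28 − 19 = 9 days remain (1873 is not a leap year, so February has 28 days).
Then 10 full months totalling 306 days.
January 1–9, 1874: 9 days.
Residual: 324 days.
Total: 14204 days.
14204 mod 7 = 1, so 1 day after Thursday is Friday.

Friday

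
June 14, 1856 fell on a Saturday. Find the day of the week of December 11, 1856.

June 1856: 30 − 14 = 16 days remain.
Then July (31), August (31), September (30), October (31), November (30): 31 + 31 + 30 + 31 + 30 = 153 days.
December 1–11, 1856: 11 days.
Total: 16 + 153 + 11 = 180 days.
180 mod 7 = 5, so 5 days after Saturday is Thursday.

Thursday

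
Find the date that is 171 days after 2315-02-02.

2315-07-23

Count 171 days after February 2, 2315:
February 2315: 28 − 2 = 26 days remain (2315 is not a leap year, so February has 28 days).
Then March (31), April (30), May (31), June (30): 31 + 30 + 31 + 30 = 122 days.
July 1–23, 2315: 23 days.
Total: 26 + 122 + 23 = 171 days.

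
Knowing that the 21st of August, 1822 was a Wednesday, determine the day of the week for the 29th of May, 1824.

Saturday

Day-of-year of August 21, 1822: 233.
Day-of-year of May 29, 1824: 150.
1822 has 365 days, so 365 − 233 = 132 days remain in 1822.
Full years: 1823: 365. Sum = 365.
Total: 132 + 365 + 150 = 647 days.
647 mod 7 = 3, so 3 days after Wednesday is Saturday.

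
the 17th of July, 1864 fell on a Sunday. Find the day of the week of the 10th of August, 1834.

Count forward from the earlier date (August 10, 1834) to the later (July 17, 1864):
From August 10, 1834 to August 10, 1863: 29 years, of which 7 contain a Feb 29 — 22×365 + 7×366 = 10592 days.
August 1863: 31 − 10 = 21 days remain.
Then 10 full months totalling 304 days.
July 1–17, 1864: 17 days.
Residual: 342 days.
Total: 10934 days.
10934 is a multiple of 7, so the 10th of August, 1834 falls on the same weekday: Sunday.

Sunday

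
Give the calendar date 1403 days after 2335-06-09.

2339-04-12

Count 1403 days after June 9, 2335:
June 9, 2335 → June 9, 2336: 366 days (2336 is a leap year).
June 9, 2336 → June 9, 2337: 365 days.
June 9, 2337 → June 9, 2338: 365 days.
June 2338: 30 − 9 = 21 days remain.
Then 9 full months totalling 274 days.
April 1–12, 2339: 12 days.
Residual: 307 days.
Total: 1403 days.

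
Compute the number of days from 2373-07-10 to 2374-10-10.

July 2373: 31 − 10 = 21 days remain.
Then 14 full months totalling 426 days.
October 1–10, 2374: 10 days.
Total: 21 + 426 + 10 = 457 days.

457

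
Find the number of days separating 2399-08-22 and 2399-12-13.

August 2399: 31 − 22 = 9 days remain.
Then September (30), October (31), November (30): 30 + 31 + 30 = 91 days.
December 1–13, 2399: 13 days.
Total: 9 + 91 + 13 = 113 days.

113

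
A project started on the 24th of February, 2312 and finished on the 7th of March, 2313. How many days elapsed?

377

Day-of-year of February 24, 2312: 55.
Day-of-year of March 7, 2313: 66.
2312 has 366 days, so 366 − 55 = 311 days remain in 2312.
Total: 311 + 66 = 377 days.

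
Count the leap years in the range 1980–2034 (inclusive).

Years divisible by 4: 1980, 1984, …, 2032 — 14 in all.
2000 is divisible by 400, so still leap.
No century exceptions apply. Count: 14.

14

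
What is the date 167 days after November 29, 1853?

May 15, 1854

Count 167 days after November 29, 1853:
November 1853: 30 − 29 = 1 day remains.
Then December (31), January (31), February 1854 (28), March (31), April (30): 31 + 31 + 28 + 31 + 30 = 151 days.
May 1–15, 1854: 15 days.
Total: 1 + 151 + 15 = 167 days.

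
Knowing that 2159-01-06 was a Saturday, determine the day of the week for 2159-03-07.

Wednesday

January 2159: 31 − 6 = 25 days remain.
Then February 2159 (28): 28 days.
March 1–7, 2159: 7 days.
Total: 25 + 28 + 7 = 60 days.
60 mod 7 = 4, so 4 days after Saturday is Wednesday.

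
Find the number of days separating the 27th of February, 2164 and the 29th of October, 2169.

2071

Day-of-year of February 27, 2164: 58.
Day-of-year of October 29, 2169: 302.
2164 has 366 days, so 366 − 58 = 308 days remain in 2164.
Full years: 2165: 365; 2166: 365; 2167: 365; 2168: 366. Sum = 1461.
Total: 308 + 1461 + 302 = 2071 days.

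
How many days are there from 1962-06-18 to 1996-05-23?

12393

Day-of-year of June 18, 1962: 169.
Day-of-year of May 23, 1996: 144.
1962 has 365 days, so 365 − 169 = 196 days remain in 1962.
Full years 1963–1995: 25 common + 8 leap = 25×365 + 8×366 = 12053 days.
Total: 196 + 12053 + 144 = 12393 days.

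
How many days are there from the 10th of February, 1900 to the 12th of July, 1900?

February 1900: 28 − 10 = 18 days remain (1900 is not a leap year (divisible by 100 but not 400), so February has 28 days).
Then March (31), April (30), May (31), June (30): 31 + 30 + 31 + 30 = 122 days.
July 1–12, 1900: 12 days.
Total: 18 + 122 + 12 = 152 days.

152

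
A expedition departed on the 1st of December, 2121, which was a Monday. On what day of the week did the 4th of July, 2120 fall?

Count forward from the earlier date (July 4, 2120) to the later (December 1, 2121):
July 2120: 31 − 4 = 27 days remain.
Then 16 full months totalling 487 days.
December 1, 2121: 1 day.
Total: 27 + 487 + 1 = 515 days.
515 mod 7 = 4, so 4 days before Monday is Thursday.

Thursday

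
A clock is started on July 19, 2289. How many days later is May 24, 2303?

5056

Day-of-year of July 19, 2289: 200.
Day-of-year of May 24, 2303: 144.
2289 has 365 days, so 365 − 200 = 165 days remain in 2289.
Full years 2290–2302: 11 common + 2 leap = 11×365 + 2×366 = 4747 days.
Total: 165 + 4747 + 144 = 5056 days.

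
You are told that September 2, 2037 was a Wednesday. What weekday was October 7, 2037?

Wednesday

September 2037: 30 − 2 = 28 days remain.
October 1–7, 2037: 7 days.
Total: 28 + 7 = 35 days.
35 is a multiple of 7, so October 7, 2037 falls on the same weekday: Wednesday.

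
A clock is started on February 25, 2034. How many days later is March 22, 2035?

February 2034: 28 − 25 = 3 days remain (2034 is not a leap year, so February has 28 days).
Then 12 full months totalling 365 days.
March 1–22, 2035: 22 days.
Total: 3 + 365 + 22 = 390 days.

390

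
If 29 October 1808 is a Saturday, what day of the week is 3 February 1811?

Day-of-year of October 29, 1808: 303.
Day-of-year of February 3, 1811: 34.
1808 has 366 days, so 366 − 303 = 63 days remain in 1808.
Full years: 1809: 365; 1810: 365. Sum = 730.
Total: 63 + 730 + 34 = 827 days.
827 mod 7 = 1, so 1 day after Saturday is Sunday.

Sunday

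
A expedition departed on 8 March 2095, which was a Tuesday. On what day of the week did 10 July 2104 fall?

Day-of-year of March 8, 2095: 67.
Day-of-year of July 10, 2104: 192.
2095 has 365 days, so 365 − 67 = 298 days remain in 2095.
Full years 2096–2103: 7 common + 1 leap = 7×365 + 1×366 = 2921 days.
Total: 298 + 2921 + 192 = 3411 days.
3411 mod 7 = 2, so 2 days after Tuesday is Thursday.

Thursday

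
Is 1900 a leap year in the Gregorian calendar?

1900 is not a leap year (divisible by 100 but not 400).

No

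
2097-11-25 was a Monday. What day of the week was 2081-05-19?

Count forward from the earlier date (May 19, 2081) to the later (November 25, 2097):
From May 19, 2081 to May 19, 2097: 16 years, of which 4 contain a Feb 29 — 12×365 + 4×366 = 5844 days.
May 2097: 31 − 19 = 12 days remain.
Then June (30), July (31), August (31), September (30), October (31): 30 + 31 + 31 + 30 + 31 = 153 days.
November 1–25, 2097: 25 days.
Residual: 190 days.
Total: 6034 days.
6034 is a multiple of 7, so 2081-05-19 falls on the same weekday: Monday.

Monday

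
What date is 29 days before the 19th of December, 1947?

the 20th of November, 1947

Count 29 days before December 19, 1947:
November 1947: 30 − 20 = 10 days remain.
December 1–19, 1947: 19 days.
Total: 10 + 19 = 29 days.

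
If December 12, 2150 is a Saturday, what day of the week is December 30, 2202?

Thursday

Day-of-year of December 12, 2150: 346.
Day-of-year of December 30, 2202: 364.
2150 has 365 days, so 365 − 346 = 19 days remain in 2150.
Full years 2151–2201: 39 common + 12 leap = 39×365 + 12×366 = 18627 days.
Total: 19 + 18627 + 364 = 19010 days.
19010 mod 7 = 5, so 5 days after Saturday is Thursday.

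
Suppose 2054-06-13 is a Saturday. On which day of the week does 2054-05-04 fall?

Monday

Count forward from the earlier date (May 4, 2054) to the later (June 13, 2054):
May 2054: 31 − 4 = 27 days remain.
June 1–13, 2054: 13 days.
Total: 27 + 13 = 40 days.
40 mod 7 = 5, so 5 days before Saturday is Monday.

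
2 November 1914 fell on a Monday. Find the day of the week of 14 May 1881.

Count forward from the earlier date (May 14, 1881) to the later (November 2, 1914):
From May 14, 1881 to May 14, 1914: 33 years, of which 7 contain a Feb 29 — 26×365 + 7×366 = 12052 days.
(1900 is not a leap year (divisible by 100 but not 400).)
May 1914: 31 − 14 = 17 days remain.
Then June (30), July (31), August (31), September (30), October (31): 30 + 31 + 31 + 30 + 31 = 153 days.
November 1–2, 1914: 2 days.
Residual: 172 days.
Total: 12224 days.
12224 mod 7 = 2, so 2 days before Monday is Saturday.

Saturday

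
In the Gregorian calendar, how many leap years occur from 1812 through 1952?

35

Years divisible by 4: 1812, 1816, …, 1952 — 36 in all.
Of these, 1900 is divisible by 100 but not 400, so not leap.
Leap years: 36 − 1 = 35.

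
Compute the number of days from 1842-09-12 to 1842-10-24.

September 1842: 30 − 12 = 18 days remain.
October 1–24, 1842: 24 days.
Total: 18 + 24 = 42 days.

42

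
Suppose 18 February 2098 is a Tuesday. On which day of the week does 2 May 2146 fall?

Monday

From February 18, 2098 to February 18, 2146: 48 years, of which 11 contain a Feb 29 — 37×365 + 11×366 = 17531 days.
(2100 is not a leap year (divisible by 100 but not 400).)
February 2146: 28 − 18 = 10 days remain (2146 is not a leap year, so February has 28 days).
Then March (31), April (30): 31 + 30 = 61 days.
May 1–2, 2146: 2 days.
Residual: 73 days.
Total: 17604 days.
17604 mod 7 = 6, so 6 days after Tuesday is Monday.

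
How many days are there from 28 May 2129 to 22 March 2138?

3220

Day-of-year of May 28, 2129: 148.
Day-of-year of March 22, 2138: 81.
2129 has 365 days, so 365 − 148 = 217 days remain in 2129.
Full years 2130–2137: 6 common + 2 leap = 6×365 + 2×366 = 2922 days.
Total: 217 + 2922 + 81 = 3220 days.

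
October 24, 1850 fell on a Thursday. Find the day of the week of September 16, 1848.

Count forward from the earlier date (September 16, 1848) to the later (October 24, 1850):
September 16, 1848 → September 16, 1849: 365 days.
September 16, 1849 → September 16, 1850: 365 days.
September 1850: 30 − 16 = 14 days remain.
October 1–24, 1850: 24 days.
Residual: 38 days.
Total: 768 days.
768 mod 7 = 5, so 5 days before Thursday is Saturday.

Saturday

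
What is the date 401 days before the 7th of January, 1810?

the 2nd of December, 1808

Count 401 days before January 7, 1810:
Day-of-year of December 2, 1808: 337.
Day-of-year of January 7, 1810: 7.
1808 has 366 days, so 366 − 337 = 29 days remain in 1808.
Full years: 1809: 365. Sum = 365.
Total: 29 + 365 + 7 = 401 days.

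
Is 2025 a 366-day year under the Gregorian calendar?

2025 is not a leap year.

No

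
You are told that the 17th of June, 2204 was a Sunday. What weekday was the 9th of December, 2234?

Tuesday

Day-of-year of June 17, 2204: 169.
Day-of-year of December 9, 2234: 343.
2204 has 366 days, so 366 − 169 = 197 days remain in 2204.
Full years 2205–2233: 22 common + 7 leap = 22×365 + 7×366 = 10592 days.
Total: 197 + 10592 + 343 = 11132 days.
11132 mod 7 = 2, so 2 days after Sunday is Tuesday.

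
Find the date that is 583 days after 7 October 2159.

12 May 2161

Count 583 days after October 7, 2159:
October 7, 2159 → October 7, 2160: 366 days (2160 is a leap year).
October 2160: 31 − 7 = 24 days remain.
Then November (30), December (31), January (31), February 2161 (28), March (31), April (30): 30 + 31 + 31 + 28 + 31 + 30 = 181 days.
May 1–12, 2161: 12 days.
Residual: 217 days.
Total: 583 days.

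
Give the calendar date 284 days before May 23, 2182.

August 12, 2181

Count 284 days before May 23, 2182:
Day-of-year of August 12, 2181: 224.
Day-of-year of May 23, 2182: 143.
2181 has 365 days, so 365 − 224 = 141 days remain in 2181.
Total: 141 + 143 = 284 days.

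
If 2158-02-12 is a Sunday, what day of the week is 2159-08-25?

February 12, 2158 → February 12, 2159: 365 days.
February 2159: 28 − 12 = 16 days remain (2159 is not a leap year, so February has 28 days).
Then March (31), April (30), May (31), June (30), July (31): 31 + 30 + 31 + 30 + 31 = 153 days.
August 1–25, 2159: 25 days.
Residual: 194 days.
Total: 559 days.
559 mod 7 = 6, so 6 days after Sunday is Saturday.

Saturday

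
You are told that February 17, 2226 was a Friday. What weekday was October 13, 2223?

Count forward from the earlier date (October 13, 2223) to the later (February 17, 2226):
October 13, 2223 → October 13, 2224: 366 days (2224 is a leap year).
October 13, 2224 → October 13, 2225: 365 days.
October 2225: 31 − 13 = 18 days remain.
Then November (30), December (31), January (31): 30 + 31 + 31 = 92 days.
February 1–17, 2226: 17 days (2226 is not a leap year).
Residual: 127 days.
Total: 858 days.
858 mod 7 = 4, so 4 days before Friday is Monday.

Monday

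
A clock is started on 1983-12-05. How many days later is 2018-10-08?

12726

From December 5, 1983 to December 5, 2017: 34 years, of which 9 contain a Feb 29 — 25×365 + 9×366 = 12419 days.
(2000 is a leap year (divisible by 400).)
December 2017: 31 − 5 = 26 days remain.
Then 9 full months totalling 273 days.
October 1–8, 2018: 8 days.
Residual: 307 days.
Total: 12726 days.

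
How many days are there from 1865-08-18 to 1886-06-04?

Day-of-year of August 18, 1865: 230.
Day-of-year of June 4, 1886: 155.
1865 has 365 days, so 365 − 230 = 135 days remain in 1865.
Full years 1866–1885: 15 common + 5 leap = 15×365 + 5×366 = 7305 days.
Total: 135 + 7305 + 155 = 7595 days.

7595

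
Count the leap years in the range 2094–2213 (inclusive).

Years divisible by 4: 2096, 2100, …, 2212 — 30 in all.
Of these, 2100, 2200 are divisible by 100 but not 400, so not leap.
Leap years: 30 − 2 = 28.

28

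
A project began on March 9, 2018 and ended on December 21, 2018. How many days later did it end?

287

March 2018: 31 − 9 = 22 days remain.
Then April (30), May (31), June (30), July (31), August (31), September (30), October (31), November (30): 30 + 31 + 30 + 31 + 31 + 30 + 31 + 30 = 244 days.
December 1–21, 2018: 21 days.
Total: 22 + 244 + 21 = 287 days.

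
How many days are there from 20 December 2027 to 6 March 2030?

807

December 20, 2027 → December 20, 2028: 366 days (2028 is a leap year).
December 20, 2028 → December 20, 2029: 365 days.
December 2029: 31 − 20 = 11 days remain.
Then January (31), February 2030 (28): 31 + 28 = 59 days.
March 1–6, 2030: 6 days.
Residual: 76 days.
Total: 807 days.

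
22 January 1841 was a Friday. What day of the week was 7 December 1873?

Sunday

Day-of-year of January 22, 1841: 22.
Day-of-year of December 7, 1873: 341.
1841 has 365 days, so 365 − 22 = 343 days remain in 1841.
Full years 1842–1872: 23 common + 8 leap = 23×365 + 8×366 = 11323 days.
Total: 343 + 11323 + 341 = 12007 days.
12007 mod 7 = 2, so 2 days after Friday is Sunday.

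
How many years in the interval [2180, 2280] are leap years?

25

Years divisible by 4: 2180, 2184, …, 2280 — 26 in all.
Of these, 2200 is divisible by 100 but not 400, so not leap.
Leap years: 26 − 1 = 25.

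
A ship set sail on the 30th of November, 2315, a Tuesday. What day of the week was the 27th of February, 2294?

Tuesday

Count forward from the earlier date (February 27, 2294) to the later (November 30, 2315):
From February 27, 2294 to February 27, 2315: 21 years, of which 4 contain a Feb 29 — 17×365 + 4×366 = 7669 days.
(2300 is not a leap year (divisible by 100 but not 400).)
February 2315: 28 − 27 = 1 day remains (2315 is not a leap year, so February has 28 days).
Then March (31), April (30), May (31), June (30), July (31), August (31), September (30), October (31): 31 + 30 + 31 + 30 + 31 + 31 + 30 + 31 = 245 days.
November 1–30, 2315: 30 days.
Residual: 276 days.
Total: 7945 days.
7945 is a multiple of 7, so the 27th of February, 2294 falls on the same weekday: Tuesday.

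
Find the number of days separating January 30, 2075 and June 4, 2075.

125

January 2075: 31 − 30 = 1 day remains.
Then February 2075 (28), March (31), April (30), May (31): 28 + 31 + 30 + 31 = 120 days.
June 1–4, 2075: 4 days.
Total: 1 + 120 + 4 = 125 days.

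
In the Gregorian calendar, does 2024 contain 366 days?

2024 is a leap year.

Yes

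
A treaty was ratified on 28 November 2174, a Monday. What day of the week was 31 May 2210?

Thursday

From November 28, 2174 to November 28, 2209: 35 years, of which 8 contain a Feb 29 — 27×365 + 8×366 = 12783 days.
(2200 is not a leap year (divisible by 100 but not 400).)
November 2209: 30 − 28 = 2 days remain.
Then December (31), January (31), February 2210 (28), March (31), April (30): 31 + 31 + 28 + 31 + 30 = 151 days.
May 1–31, 2210: 31 days.
Residual: 184 days.
Total: 12967 days.
12967 mod 7 = 3, so 3 days after Monday is Thursday.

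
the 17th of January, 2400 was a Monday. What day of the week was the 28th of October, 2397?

Count forward from the earlier date (October 28, 2397) to the later (January 17, 2400):
Day-of-year of October 28, 2397: 301.
Day-of-year of January 17, 2400: 17.
2397 has 365 days, so 365 − 301 = 64 days remain in 2397.
Full years: 2398: 365; 2399: 365. Sum = 730.
Total: 64 + 730 + 17 = 811 days.
811 mod 7 = 6, so 6 days before Monday is Tuesday.

Tuesday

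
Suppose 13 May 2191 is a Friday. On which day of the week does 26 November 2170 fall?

Count forward from the earlier date (November 26, 2170) to the later (May 13, 2191):
From November 26, 2170 to November 26, 2190: 20 years, of which 5 contain a Feb 29 — 15×365 + 5×366 = 7305 days.
November 2190: 30 − 26 = 4 days remain.
Then December (31), January (31), February 2191 (28), March (31), April (30): 31 + 31 + 28 + 31 + 30 = 151 days.
May 1–13, 2191: 13 days.
Residual: 168 days.
Total: 7473 days.
7473 mod 7 = 4, so 4 days before Friday is Monday.

Monday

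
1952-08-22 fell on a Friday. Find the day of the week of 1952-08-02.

Count forward from the earlier date (August 2, 1952) to the later (August 22, 1952):
Within August 1952: 22 − 2 = 20 days.
20 mod 7 = 6, so 6 days before Friday is Saturday.

Saturday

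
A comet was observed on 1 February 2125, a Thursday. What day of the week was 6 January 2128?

Tuesday

Day-of-year of February 1, 2125: 32.
Day-of-year of January 6, 2128: 6.
2125 has 365 days, so 365 − 32 = 333 days remain in 2125.
Full years: 2126: 365; 2127: 365. Sum = 730.
Total: 333 + 730 + 6 = 1069 days.
1069 mod 7 = 5, so 5 days after Thursday is Tuesday.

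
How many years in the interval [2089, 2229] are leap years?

33

Years divisible by 4: 2092, 2096, …, 2228 — 35 in all.
Of these, 2100, 2200 are divisible by 100 but not 400, so not leap.
Leap years: 35 − 2 = 33.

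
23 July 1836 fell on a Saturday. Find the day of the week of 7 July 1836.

Count forward from the earlier date (July 7, 1836) to the later (July 23, 1836):
Within July 1836: 23 − 7 = 16 days.
16 mod 7 = 2, so 2 days before Saturday is Thursday.

Thursday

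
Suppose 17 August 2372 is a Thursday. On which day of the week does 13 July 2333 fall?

Thursday

Count forward from the earlier date (July 13, 2333) to the later (August 17, 2372):
Day-of-year of July 13, 2333: 194.
Day-of-year of August 17, 2372: 230.
2333 has 365 days, so 365 − 194 = 171 days remain in 2333.
Full years 2334–2371: 29 common + 9 leap = 29×365 + 9×366 = 13879 days.
Total: 171 + 13879 + 230 = 14280 days.
14280 is a multiple of 7, so 13 July 2333 falls on the same weekday: Thursday.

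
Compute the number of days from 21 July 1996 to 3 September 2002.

2235

Day-of-year of July 21, 1996: 203.
Day-of-year of September 3, 2002: 246.
1996 has 366 days, so 366 − 203 = 163 days remain in 1996.
Full years: 1997: 365; 1998: 365; 1999: 365; 2000: 366; 2001: 365. Sum = 1826.
Total: 163 + 1826 + 246 = 2235 days.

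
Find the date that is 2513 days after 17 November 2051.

4 October 2058

Count 2513 days after November 17, 2051:
November 17, 2051 → November 17, 2052: 366 days (2052 is a leap year).
November 17, 2052 → November 17, 2053: 365 days.
November 17, 2053 → November 17, 2054: 365 days.
November 17, 2054 → November 17, 2055: 365 days.
November 17, 2055 → November 17, 2056: 366 days (2056 is a leap year).
November 17, 2056 → November 17, 2057: 365 days.
November 2057: 30 − 17 = 13 days remain.
Then 10 full months totalling 304 days.
October 1–4, 2058: 4 days.
Residual: 321 days.
Total: 2513 days.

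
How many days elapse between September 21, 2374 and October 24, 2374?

September 2374: 30 − 21 = 9 days remain.
October 1–24, 2374: 24 days.
Total: 9 + 24 = 33 days.

33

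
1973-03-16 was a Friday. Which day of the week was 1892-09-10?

Saturday

Count forward from the earlier date (September 10, 1892) to the later (March 16, 1973):
Day-of-year of September 10, 1892: 254.
Day-of-year of March 16, 1973: 75.
1892 has 366 days, so 366 − 254 = 112 days remain in 1892.
Full years 1893–1972: 61 common + 19 leap = 61×365 + 19×366 = 29219 days.
Total: 112 + 29219 + 75 = 29406 days.
29406 mod 7 = 6, so 6 days before Friday is Saturday.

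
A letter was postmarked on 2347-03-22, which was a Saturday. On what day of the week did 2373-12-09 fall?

Sunday

Day-of-year of March 22, 2347: 81.
Day-of-year of December 9, 2373: 343.
2347 has 365 days, so 365 − 81 = 284 days remain in 2347.
Full years 2348–2372: 18 common + 7 leap = 18×365 + 7×366 = 9132 days.
Total: 284 + 9132 + 343 = 9759 days.
9759 mod 7 = 1, so 1 day after Saturday is Sunday.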